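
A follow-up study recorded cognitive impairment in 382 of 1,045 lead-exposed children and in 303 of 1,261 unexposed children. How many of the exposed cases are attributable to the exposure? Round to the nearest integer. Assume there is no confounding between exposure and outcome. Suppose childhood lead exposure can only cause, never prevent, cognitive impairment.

about 131 cases

p₁ = P(outcome | exposed) = 382/1045 = 0.36555
p₀ = P(outcome | unexposed) = 303/1261 = 0.24029
PN = (p₁ − p₀)/p₁ = (0.36555 − 0.24029) / 0.36555 ≈ 0.34267.
Attributable cases ≈ PN × (exposed cases) = 0.34267 × 382 ≈ 130.90.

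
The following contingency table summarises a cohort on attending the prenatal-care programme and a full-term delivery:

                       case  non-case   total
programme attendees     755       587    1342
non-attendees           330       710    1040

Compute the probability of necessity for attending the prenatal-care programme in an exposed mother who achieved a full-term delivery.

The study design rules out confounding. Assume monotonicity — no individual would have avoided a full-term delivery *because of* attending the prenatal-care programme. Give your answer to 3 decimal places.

p₁ = P(outcome | exposed) = 755/1342 = 0.56259
p₀ = P(outcome | unexposed) = 330/1040 = 0.31731
Under exogeneity and monotonicity, PN = (p₁ − p₀)/p₁.
PN = (0.56259 − 0.31731) / 0.56259 ≈ 0.4360

PN ≈ 0.436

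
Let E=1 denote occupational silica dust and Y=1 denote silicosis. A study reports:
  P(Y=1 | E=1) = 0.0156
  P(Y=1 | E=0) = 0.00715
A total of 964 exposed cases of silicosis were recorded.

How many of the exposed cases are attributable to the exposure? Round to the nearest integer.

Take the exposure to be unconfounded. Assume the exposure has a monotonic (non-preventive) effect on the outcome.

about 522 cases

Let p₁ = 0.0156, p₀ = 0.00715.
PN = (p₁ − p₀)/p₁ = (0.0156 − 0.00715) / 0.0156 ≈ 0.54167.
Attributable cases ≈ PN × (exposed cases) = 0.54167 × 964 ≈ 522.17.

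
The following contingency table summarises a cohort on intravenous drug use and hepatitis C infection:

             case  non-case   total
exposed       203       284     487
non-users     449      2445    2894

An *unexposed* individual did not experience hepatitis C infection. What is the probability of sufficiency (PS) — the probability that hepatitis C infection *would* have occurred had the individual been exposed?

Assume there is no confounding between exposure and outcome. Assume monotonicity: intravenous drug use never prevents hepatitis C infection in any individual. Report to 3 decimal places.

PS ≈ 0.310

p₁ = P(outcome | exposed) = 203/487 = 0.41684
p₀ = P(outcome | unexposed) = 449/2894 = 0.15515
Under exogeneity and monotonicity, PS = (p₁ − p₀)/(1 − p₀).
PS = (0.41684 − 0.15515) / 0.84485 ≈ 0.3097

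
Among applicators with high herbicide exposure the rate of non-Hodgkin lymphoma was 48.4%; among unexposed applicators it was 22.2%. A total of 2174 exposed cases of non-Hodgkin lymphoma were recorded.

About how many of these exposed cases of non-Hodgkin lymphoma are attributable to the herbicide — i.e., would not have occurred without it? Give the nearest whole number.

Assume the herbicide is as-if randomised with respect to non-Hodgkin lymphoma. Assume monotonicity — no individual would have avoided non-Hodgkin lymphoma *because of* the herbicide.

about 1177 cases

p₁ = 0.484, p₀ = 0.222.
PN = (p₁ − p₀)/p₁ = (0.484 − 0.222) / 0.484 ≈ 0.54132.
Attributable cases ≈ PN × (exposed cases) = 0.54132 × 2174 ≈ 1176.83.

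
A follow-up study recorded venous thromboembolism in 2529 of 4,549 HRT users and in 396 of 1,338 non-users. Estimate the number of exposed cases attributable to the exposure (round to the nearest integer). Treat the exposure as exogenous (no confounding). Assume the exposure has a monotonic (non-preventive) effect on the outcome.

p₁ = P(outcome | exposed) = 2529/4549 = 0.55595
p₀ = P(outcome | unexposed) = 396/1338 = 0.29596
PN = (p₁ − p₀)/p₁ = (0.55595 − 0.29596) / 0.55595 ≈ 0.46764.
Attributable cases ≈ PN × (exposed cases) = 0.46764 × 2529 ≈ 1182.66.

about 1183 cases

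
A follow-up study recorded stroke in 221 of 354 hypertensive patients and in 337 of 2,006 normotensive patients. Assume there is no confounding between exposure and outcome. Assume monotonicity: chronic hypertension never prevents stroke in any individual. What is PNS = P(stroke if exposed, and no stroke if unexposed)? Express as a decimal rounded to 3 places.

PNS ≈ 0.456

p₁ = P(outcome | exposed) = 221/354 = 0.62429
p₀ = P(outcome | unexposed) = 337/2006 = 0.168
Under exogeneity and monotonicity, PNS = p₁ − p₀.
PNS = 0.62429 − 0.168 = 0.4563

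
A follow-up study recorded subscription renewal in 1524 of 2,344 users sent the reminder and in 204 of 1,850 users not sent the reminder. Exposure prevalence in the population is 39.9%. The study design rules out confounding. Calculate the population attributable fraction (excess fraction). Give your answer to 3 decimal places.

p₁ = P(outcome | exposed) = 1524/2344 = 0.65017
p₀ = P(outcome | unexposed) = 204/1850 = 0.11027
Overall risk P(Y=1) = π·p₁ + (1−π)·p₀ = 0.399×0.65017 + 0.601×0.11027 = 0.32569.
Under exogeneity, PAF = [P(Y=1) − p₀] / P(Y=1).
PAF = (0.32569 − 0.11027) / 0.32569 ≈ 0.6614

PAF ≈ 0.661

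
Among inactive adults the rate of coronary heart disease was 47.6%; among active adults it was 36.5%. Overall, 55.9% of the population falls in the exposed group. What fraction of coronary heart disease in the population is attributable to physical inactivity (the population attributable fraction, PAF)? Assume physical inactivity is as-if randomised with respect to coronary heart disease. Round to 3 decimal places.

p₁ = 0.476, p₀ = 0.365.
Overall risk P(Y=1) = π·p₁ + (1−π)·p₀ = 0.559×0.476 + 0.441×0.365 = 0.42705.
Under exogeneity, PAF = [P(Y=1) − p₀] / P(Y=1).
PAF = (0.42705 − 0.365) / 0.42705 ≈ 0.1453

PAF ≈ 0.145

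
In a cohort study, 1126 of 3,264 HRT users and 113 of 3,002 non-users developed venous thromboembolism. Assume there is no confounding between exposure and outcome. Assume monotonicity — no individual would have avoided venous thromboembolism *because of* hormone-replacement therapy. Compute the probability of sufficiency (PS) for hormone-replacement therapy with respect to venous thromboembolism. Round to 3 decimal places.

p₁ = P(outcome | exposed) = 1126/3264 = 0.34498
p₀ = P(outcome | unexposed) = 113/3002 = 0.037642
Under exogeneity and monotonicity, PS = (p₁ − p₀) / (1 − p₀).
PS = (0.34498 − 0.037642) / (1 − 0.037642) = 0.30733 / 0.96236 ≈ 0.3194

PS ≈ 0.319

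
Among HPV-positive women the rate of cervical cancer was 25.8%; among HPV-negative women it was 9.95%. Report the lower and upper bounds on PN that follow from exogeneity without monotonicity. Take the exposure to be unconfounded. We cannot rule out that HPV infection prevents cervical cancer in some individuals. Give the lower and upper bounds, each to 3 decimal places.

0.614 ≤ PN ≤ 1.000

p₁ = 0.258, p₀ = 0.0995.
Under exogeneity alone the bounds on PN are max{0,(p₁−p₀)/p₁} ≤ PN ≤ min{1,(1−p₀)/p₁}.
  lower = (p₁ − p₀)/p₁ = 0.1585 / 0.258 ≈ 0.6143
  upper = min{1, (1 − p₀)/p₁} = 0.9005 / 0.258 ≈ 3.4903 → capped at 1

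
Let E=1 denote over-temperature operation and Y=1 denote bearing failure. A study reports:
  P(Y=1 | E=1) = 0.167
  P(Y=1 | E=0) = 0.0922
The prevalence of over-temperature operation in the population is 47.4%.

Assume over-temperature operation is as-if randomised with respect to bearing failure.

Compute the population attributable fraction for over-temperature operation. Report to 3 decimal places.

PAF ≈ 0.278

Let p₁ = 0.167, p₀ = 0.0922.
Overall risk P(Y=1) = π·p₁ + (1−π)·p₀ = 0.474×0.167 + 0.526×0.0922 = 0.12766.
Under exogeneity, PAF = [P(Y=1) − p₀] / P(Y=1).
PAF = (0.12766 − 0.0922) / 0.12766 ≈ 0.2777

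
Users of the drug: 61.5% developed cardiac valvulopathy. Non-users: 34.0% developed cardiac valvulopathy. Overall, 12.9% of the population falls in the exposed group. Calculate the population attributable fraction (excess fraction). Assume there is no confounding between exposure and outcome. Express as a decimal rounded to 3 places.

p₁ = 0.615, p₀ = 0.34.
Overall risk P(Y=1) = π·p₁ + (1−π)·p₀ = 0.129×0.615 + 0.871×0.34 = 0.37548.
Under exogeneity, PAF = [P(Y=1) − p₀] / P(Y=1).
PAF = (0.37548 − 0.34) / 0.37548 ≈ 0.0945

PAF ≈ 0.094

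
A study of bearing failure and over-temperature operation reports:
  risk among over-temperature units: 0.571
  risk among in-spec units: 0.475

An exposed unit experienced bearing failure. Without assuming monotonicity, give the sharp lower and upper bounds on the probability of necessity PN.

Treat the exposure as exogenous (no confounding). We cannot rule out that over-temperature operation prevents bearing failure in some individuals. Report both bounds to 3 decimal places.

Let p₁ = 0.571, p₀ = 0.475.
Under exogeneity alone the bounds on PN are max{0,(p₁−p₀)/p₁} ≤ PN ≤ min{1,(1−p₀)/p₁}.
  lower = (p₁ − p₀)/p₁ = 0.096 / 0.571 ≈ 0.1681
  upper = min{1, (1 − p₀)/p₁} = 0.525 / 0.571 ≈ 0.9194

0.168 ≤ PN ≤ 0.919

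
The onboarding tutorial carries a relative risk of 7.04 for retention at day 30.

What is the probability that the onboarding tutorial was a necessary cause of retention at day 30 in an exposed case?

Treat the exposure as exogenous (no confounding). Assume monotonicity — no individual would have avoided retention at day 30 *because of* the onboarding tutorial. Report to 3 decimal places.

PN ≈ 0.858

Under exogeneity and monotonicity, PN = (RR − 1) / RR = 1 − 1/RR.
PN = (7.04 − 1) / 7.04 = 6.04 / 7.04 ≈ 0.8580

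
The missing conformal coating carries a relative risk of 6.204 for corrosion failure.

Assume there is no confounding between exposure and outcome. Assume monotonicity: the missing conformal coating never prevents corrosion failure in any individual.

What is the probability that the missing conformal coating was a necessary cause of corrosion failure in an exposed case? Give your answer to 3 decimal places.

Under exogeneity and monotonicity, PN = (RR − 1) / RR = 1 − 1/RR.
PN = (6.204 − 1) / 6.204 = 5.204 / 6.204 ≈ 0.8388

PN ≈ 0.839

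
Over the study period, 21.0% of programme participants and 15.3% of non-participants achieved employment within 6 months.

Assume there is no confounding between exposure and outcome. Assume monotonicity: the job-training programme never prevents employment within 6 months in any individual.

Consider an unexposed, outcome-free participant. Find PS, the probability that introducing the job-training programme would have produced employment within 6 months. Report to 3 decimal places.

p₁ = 0.21, p₀ = 0.153.
Under exogeneity and monotonicity, PS = (p₁ − p₀) / (1 − p₀).
PS = (0.21 − 0.153) / (1 − 0.153) = 0.057 / 0.847 ≈ 0.0673

PS ≈ 0.067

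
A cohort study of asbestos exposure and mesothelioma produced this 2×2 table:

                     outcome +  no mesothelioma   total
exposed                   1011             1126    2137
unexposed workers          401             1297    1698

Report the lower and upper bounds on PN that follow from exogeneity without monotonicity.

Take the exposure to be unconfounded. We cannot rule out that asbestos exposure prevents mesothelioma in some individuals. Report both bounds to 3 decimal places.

p₁ = P(outcome | exposed) = 1011/2137 = 0.47309
p₀ = P(outcome | unexposed) = 401/1698 = 0.23616
Under exogeneity alone the bounds on PN are max{0,(p₁−p₀)/p₁} ≤ PN ≤ min{1,(1−p₀)/p₁}.
  lower = (p₁ − p₀)/p₁ = 0.23693 / 0.47309 ≈ 0.5008
  upper = min{1, (1 − p₀)/p₁} = 0.76384 / 0.47309 ≈ 1.6146 → capped at 1

0.501 ≤ PN ≤ 1.000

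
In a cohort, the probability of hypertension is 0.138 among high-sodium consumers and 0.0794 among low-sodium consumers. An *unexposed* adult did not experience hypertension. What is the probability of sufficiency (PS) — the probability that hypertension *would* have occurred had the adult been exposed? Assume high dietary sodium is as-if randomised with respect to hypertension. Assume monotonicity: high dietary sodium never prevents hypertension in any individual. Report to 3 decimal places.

PS ≈ 0.064

Let p₁ = 0.138, p₀ = 0.0794.
Under exogeneity and monotonicity, PS = (p₁ − p₀) / (1 − p₀).
PS = (0.138 − 0.0794) / (1 − 0.0794) = 0.0586 / 0.9206 ≈ 0.0637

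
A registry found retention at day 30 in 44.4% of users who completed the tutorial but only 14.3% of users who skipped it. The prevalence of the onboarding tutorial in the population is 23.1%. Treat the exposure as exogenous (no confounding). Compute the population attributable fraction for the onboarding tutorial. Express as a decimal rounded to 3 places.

p₁ = 0.444, p₀ = 0.143.
Overall risk P(Y=1) = π·p₁ + (1−π)·p₀ = 0.231×0.444 + 0.769×0.143 = 0.21253.
Under exogeneity, PAF = [P(Y=1) − p₀] / P(Y=1).
PAF = (0.21253 − 0.143) / 0.21253 ≈ 0.3272

PAF ≈ 0.327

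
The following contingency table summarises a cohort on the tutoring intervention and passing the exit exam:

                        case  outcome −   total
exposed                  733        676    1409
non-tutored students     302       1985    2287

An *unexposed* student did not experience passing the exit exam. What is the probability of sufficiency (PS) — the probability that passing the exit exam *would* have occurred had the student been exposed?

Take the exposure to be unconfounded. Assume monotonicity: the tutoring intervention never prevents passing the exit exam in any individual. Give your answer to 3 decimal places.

p₁ = P(outcome | exposed) = 733/1409 = 0.52023
p₀ = P(outcome | unexposed) = 302/2287 = 0.13205
Under exogeneity and monotonicity, PS = (p₁ − p₀)/(1 − p₀).
PS = (0.52023 − 0.13205) / 0.86795 ≈ 0.4472

PS ≈ 0.447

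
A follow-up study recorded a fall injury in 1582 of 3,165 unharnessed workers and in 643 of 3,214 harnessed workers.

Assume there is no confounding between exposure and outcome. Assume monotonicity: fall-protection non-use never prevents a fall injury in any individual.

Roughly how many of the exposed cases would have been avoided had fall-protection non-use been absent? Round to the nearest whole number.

p₁ = P(outcome | exposed) = 1582/3165 = 0.49984
p₀ = P(outcome | unexposed) = 643/3214 = 0.20006
PN = (p₁ − p₀)/p₁ = (0.49984 − 0.20006) / 0.49984 ≈ 0.59975.
Attributable cases ≈ PN × (exposed cases) = 0.59975 × 1582 ≈ 948.80.

about 949 cases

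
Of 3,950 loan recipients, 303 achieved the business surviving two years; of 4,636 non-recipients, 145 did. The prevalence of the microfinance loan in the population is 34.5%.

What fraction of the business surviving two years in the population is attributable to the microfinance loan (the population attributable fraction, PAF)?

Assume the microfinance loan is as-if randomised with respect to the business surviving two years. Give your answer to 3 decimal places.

p₁ = P(outcome | exposed) = 303/3950 = 0.076709
p₀ = P(outcome | unexposed) = 145/4636 = 0.031277
Overall risk P(Y=1) = π·p₁ + (1−π)·p₀ = 0.345×0.076709 + 0.655×0.031277 = 0.046951.
Under exogeneity, PAF = [P(Y=1) − p₀] / P(Y=1).
PAF = (0.046951 − 0.031277) / 0.046951 ≈ 0.3338

PAF ≈ 0.334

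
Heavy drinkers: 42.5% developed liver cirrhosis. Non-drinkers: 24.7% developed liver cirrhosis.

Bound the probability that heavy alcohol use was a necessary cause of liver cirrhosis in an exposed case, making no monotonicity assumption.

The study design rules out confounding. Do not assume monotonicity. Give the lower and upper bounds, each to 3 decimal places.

p₁ = 0.425, p₀ = 0.247.
Under exogeneity alone the bounds on PN are max{0,(p₁−p₀)/p₁} ≤ PN ≤ min{1,(1−p₀)/p₁}.
  lower = (p₁ − p₀)/p₁ = 0.178 / 0.425 ≈ 0.4188
  upper = min{1, (1 − p₀)/p₁} = 0.753 / 0.425 ≈ 1.7718 → capped at 1

0.419 ≤ PN ≤ 1.000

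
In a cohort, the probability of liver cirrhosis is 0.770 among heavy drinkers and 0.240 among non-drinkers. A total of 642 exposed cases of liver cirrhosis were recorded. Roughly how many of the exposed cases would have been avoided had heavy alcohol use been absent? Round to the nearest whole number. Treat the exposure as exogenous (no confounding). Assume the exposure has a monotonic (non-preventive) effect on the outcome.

about 442 cases

Let p₁ = 0.77, p₀ = 0.24.
PN = (p₁ − p₀)/p₁ = (0.77 − 0.24) / 0.77 ≈ 0.68831.
Attributable cases ≈ PN × (exposed cases) = 0.68831 × 642 ≈ 441.90.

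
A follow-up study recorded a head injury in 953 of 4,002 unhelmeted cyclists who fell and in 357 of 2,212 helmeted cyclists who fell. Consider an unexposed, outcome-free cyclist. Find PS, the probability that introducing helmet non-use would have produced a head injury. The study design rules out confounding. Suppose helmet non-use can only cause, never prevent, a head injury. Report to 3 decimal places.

p₁ = P(outcome | exposed) = 953/4002 = 0.23813
p₀ = P(outcome | unexposed) = 357/2212 = 0.16139
Under exogeneity and monotonicity, PS = (p₁ − p₀) / (1 − p₀).
PS = (0.23813 − 0.16139) / (1 − 0.16139) = 0.076739 / 0.83861 ≈ 0.0915

PS ≈ 0.092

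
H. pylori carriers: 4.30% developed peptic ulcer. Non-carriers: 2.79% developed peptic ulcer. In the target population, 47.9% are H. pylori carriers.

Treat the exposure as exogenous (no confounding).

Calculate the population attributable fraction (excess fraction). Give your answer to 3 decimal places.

p₁ = 0.043, p₀ = 0.0279.
Overall risk P(Y=1) = π·p₁ + (1−π)·p₀ = 0.479×0.043 + 0.521×0.0279 = 0.035133.
Under exogeneity, PAF = [P(Y=1) − p₀] / P(Y=1).
PAF = (0.035133 − 0.0279) / 0.035133 ≈ 0.2059

PAF ≈ 0.206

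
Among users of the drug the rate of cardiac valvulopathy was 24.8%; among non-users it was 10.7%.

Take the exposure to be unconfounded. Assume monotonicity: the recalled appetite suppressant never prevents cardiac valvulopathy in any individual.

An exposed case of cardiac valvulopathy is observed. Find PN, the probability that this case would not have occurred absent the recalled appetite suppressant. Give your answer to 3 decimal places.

PN ≈ 0.569

p₁ = 0.248, p₀ = 0.107.
Under exogeneity and monotonicity, PN = (p₁ − p₀) / p₁.
PN = (0.248 − 0.107) / 0.248 = 0.141 / 0.248 ≈ 0.5685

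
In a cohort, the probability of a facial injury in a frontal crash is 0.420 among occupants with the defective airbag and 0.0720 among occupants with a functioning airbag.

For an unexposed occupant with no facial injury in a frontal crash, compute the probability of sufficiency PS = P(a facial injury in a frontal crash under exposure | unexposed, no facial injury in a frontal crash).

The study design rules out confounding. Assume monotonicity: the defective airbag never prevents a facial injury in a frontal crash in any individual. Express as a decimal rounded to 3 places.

PS ≈ 0.375

Let p₁ = 0.42, p₀ = 0.072.
Under exogeneity and monotonicity, PS = (p₁ − p₀) / (1 − p₀).
PS = (0.42 − 0.072) / (1 − 0.072) = 0.348 / 0.928 ≈ 0.3750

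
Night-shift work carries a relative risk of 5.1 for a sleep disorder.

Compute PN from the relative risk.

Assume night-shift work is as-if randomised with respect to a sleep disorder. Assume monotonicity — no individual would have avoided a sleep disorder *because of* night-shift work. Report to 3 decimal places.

Under exogeneity and monotonicity, PN = (RR − 1) / RR = 1 − 1/RR.
PN = (5.1 − 1) / 5.1 = 4.1 / 5.1 ≈ 0.8039

PN ≈ 0.804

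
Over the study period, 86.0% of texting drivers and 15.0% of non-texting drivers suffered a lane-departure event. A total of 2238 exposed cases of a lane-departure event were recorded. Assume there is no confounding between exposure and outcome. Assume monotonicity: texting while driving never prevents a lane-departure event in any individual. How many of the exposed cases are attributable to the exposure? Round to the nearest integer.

p₁ = 0.86, p₀ = 0.15.
PN = (p₁ − p₀)/p₁ = (0.86 − 0.15) / 0.86 ≈ 0.82558.
Attributable cases ≈ PN × (exposed cases) = 0.82558 × 2238 ≈ 1847.65.

about 1848 cases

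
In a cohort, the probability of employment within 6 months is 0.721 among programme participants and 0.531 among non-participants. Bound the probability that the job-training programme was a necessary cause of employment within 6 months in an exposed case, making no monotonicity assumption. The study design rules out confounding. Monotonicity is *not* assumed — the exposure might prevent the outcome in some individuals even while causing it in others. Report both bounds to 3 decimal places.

Let p₁ = 0.721, p₀ = 0.531.
Under exogeneity alone the bounds on PN are max{0,(p₁−p₀)/p₁} ≤ PN ≤ min{1,(1−p₀)/p₁}.
  lower = (p₁ − p₀)/p₁ = 0.19 / 0.721 ≈ 0.2635
  upper = min{1, (1 − p₀)/p₁} = 0.469 / 0.721 ≈ 0.6505

0.264 ≤ PN ≤ 0.650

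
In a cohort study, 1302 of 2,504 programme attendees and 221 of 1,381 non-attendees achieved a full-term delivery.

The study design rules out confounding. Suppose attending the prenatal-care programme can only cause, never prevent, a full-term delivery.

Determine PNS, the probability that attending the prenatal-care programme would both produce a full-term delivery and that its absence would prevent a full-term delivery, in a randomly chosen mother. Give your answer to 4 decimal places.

p₁ = P(outcome | exposed) = 1302/2504 = 0.51997
p₀ = P(outcome | unexposed) = 221/1381 = 0.16003
Under exogeneity and monotonicity, PNS = p₁ − p₀.
PNS = 0.51997 − 0.16003 = 0.35994

PNS ≈ 0.3599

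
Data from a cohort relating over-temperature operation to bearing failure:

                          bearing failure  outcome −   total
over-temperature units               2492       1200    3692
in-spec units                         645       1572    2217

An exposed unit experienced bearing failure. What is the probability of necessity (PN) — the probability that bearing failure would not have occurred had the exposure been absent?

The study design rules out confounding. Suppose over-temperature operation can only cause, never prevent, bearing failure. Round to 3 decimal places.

p₁ = P(outcome | exposed) = 2492/3692 = 0.67497
p₀ = P(outcome | unexposed) = 645/2217 = 0.29093
Under exogeneity and monotonicity, PN = (p₁ − p₀) / p₁.
PN = (0.67497 − 0.29093) / 0.67497 = 0.38404 / 0.67497 ≈ 0.5690

PN ≈ 0.569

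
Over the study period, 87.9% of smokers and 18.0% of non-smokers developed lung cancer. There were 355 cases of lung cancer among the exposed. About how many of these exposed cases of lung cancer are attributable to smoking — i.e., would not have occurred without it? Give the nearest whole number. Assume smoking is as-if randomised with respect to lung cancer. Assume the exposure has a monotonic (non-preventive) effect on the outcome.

p₁ = 0.879, p₀ = 0.18.
PN = (p₁ − p₀)/p₁ = (0.879 − 0.18) / 0.879 ≈ 0.79522.
Attributable cases ≈ PN × (exposed cases) = 0.79522 × 355 ≈ 282.30.

about 282 cases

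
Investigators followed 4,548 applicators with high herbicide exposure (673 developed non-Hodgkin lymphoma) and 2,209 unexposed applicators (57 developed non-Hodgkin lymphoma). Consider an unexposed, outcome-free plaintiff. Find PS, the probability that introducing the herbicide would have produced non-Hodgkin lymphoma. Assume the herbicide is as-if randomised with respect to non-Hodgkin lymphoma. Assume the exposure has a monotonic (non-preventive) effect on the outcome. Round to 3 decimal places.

PS ≈ 0.125

p₁ = P(outcome | exposed) = 673/4548 = 0.14798
p₀ = P(outcome | unexposed) = 57/2209 = 0.025804
Under exogeneity and monotonicity, PS = (p₁ − p₀) / (1 − p₀).
PS = (0.14798 − 0.025804) / (1 − 0.025804) = 0.12217 / 0.9742 ≈ 0.1254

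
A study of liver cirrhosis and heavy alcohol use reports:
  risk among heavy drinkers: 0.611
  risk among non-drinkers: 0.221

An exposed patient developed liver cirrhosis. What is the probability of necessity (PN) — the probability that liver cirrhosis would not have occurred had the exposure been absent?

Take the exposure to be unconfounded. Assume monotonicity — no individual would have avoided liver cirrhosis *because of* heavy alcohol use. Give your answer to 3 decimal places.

PN ≈ 0.638

Let p₁ = 0.611, p₀ = 0.221.
Under exogeneity and monotonicity, PN = (p₁ − p₀) / p₁.
PN = (0.611 − 0.221) / 0.611 = 0.39 / 0.611 ≈ 0.6383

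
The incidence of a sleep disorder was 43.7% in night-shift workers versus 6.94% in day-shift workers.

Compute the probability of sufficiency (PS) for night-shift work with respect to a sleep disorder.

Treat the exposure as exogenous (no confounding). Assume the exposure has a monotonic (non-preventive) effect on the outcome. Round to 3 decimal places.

PS ≈ 0.395

p₁ = 0.437, p₀ = 0.0694.
Under exogeneity and monotonicity, PS = (p₁ − p₀) / (1 − p₀).
PS = (0.437 − 0.0694) / (1 − 0.0694) = 0.3676 / 0.9306 ≈ 0.3950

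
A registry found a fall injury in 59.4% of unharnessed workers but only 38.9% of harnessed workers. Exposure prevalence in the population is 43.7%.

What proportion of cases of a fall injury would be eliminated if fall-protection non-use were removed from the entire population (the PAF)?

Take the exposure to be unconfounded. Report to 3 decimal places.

p₁ = 0.594, p₀ = 0.389.
Overall risk P(Y=1) = π·p₁ + (1−π)·p₀ = 0.437×0.594 + 0.563×0.389 = 0.47859.
Under exogeneity, PAF = [P(Y=1) − p₀] / P(Y=1).
PAF = (0.47859 − 0.389) / 0.47859 ≈ 0.1872

PAF ≈ 0.187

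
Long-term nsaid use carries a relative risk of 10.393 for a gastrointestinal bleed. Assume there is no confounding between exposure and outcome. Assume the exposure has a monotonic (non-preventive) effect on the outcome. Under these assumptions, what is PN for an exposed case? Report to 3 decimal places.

Under exogeneity and monotonicity, PN = (RR − 1) / RR = 1 − 1/RR.
PN = (10.393 − 1) / 10.393 = 9.393 / 10.393 ≈ 0.9038

PN ≈ 0.904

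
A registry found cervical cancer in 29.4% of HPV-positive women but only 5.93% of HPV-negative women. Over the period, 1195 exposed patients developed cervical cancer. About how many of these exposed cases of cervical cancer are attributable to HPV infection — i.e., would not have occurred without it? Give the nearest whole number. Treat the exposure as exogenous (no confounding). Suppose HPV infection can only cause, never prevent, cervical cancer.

about 954 cases

p₁ = 0.294, p₀ = 0.0593.
PN = (p₁ − p₀)/p₁ = (0.294 − 0.0593) / 0.294 ≈ 0.79830.
Attributable cases ≈ PN × (exposed cases) = 0.79830 × 1195 ≈ 953.97.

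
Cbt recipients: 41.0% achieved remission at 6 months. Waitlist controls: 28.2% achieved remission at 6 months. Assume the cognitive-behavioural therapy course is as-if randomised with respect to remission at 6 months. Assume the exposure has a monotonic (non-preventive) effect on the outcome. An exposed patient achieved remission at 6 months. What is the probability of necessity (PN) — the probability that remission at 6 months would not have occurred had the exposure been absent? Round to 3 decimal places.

p₁ = 0.41, p₀ = 0.282.
Under exogeneity and monotonicity, PN = (p₁ − p₀) / p₁.
PN = (0.41 − 0.282) / 0.41 = 0.128 / 0.41 ≈ 0.3122

PN ≈ 0.312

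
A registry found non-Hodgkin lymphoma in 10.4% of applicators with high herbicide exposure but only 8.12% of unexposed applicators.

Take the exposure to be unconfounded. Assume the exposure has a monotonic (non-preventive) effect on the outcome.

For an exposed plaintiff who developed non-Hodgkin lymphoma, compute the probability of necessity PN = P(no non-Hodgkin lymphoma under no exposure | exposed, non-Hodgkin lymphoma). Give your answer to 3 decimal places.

PN ≈ 0.219

p₁ = 0.104, p₀ = 0.0812.
Under exogeneity and monotonicity, PN = (p₁ − p₀) / p₁.
PN = (0.104 − 0.0812) / 0.104 = 0.0228 / 0.104 ≈ 0.2192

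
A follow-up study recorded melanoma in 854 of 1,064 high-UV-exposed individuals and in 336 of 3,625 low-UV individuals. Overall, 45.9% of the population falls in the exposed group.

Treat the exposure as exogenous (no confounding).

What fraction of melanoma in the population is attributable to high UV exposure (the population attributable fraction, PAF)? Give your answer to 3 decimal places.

PAF ≈ 0.779

p₁ = P(outcome | exposed) = 854/1064 = 0.80263
p₀ = P(outcome | unexposed) = 336/3625 = 0.09269
Overall risk P(Y=1) = π·p₁ + (1−π)·p₀ = 0.459×0.80263 + 0.541×0.09269 = 0.41855.
Under exogeneity, PAF = [P(Y=1) − p₀] / P(Y=1).
PAF = (0.41855 − 0.09269) / 0.41855 ≈ 0.7785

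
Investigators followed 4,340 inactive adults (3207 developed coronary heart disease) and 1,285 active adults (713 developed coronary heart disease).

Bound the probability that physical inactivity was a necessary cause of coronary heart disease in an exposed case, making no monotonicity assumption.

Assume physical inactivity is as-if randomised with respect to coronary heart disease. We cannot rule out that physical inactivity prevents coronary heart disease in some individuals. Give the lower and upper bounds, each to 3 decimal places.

p₁ = P(outcome | exposed) = 3207/4340 = 0.73894
p₀ = P(outcome | unexposed) = 713/1285 = 0.55486
Under exogeneity alone the bounds on PN are max{0,(p₁−p₀)/p₁} ≤ PN ≤ min{1,(1−p₀)/p₁}.
  lower = (p₁ − p₀)/p₁ = 0.18408 / 0.73894 ≈ 0.2491
  upper = min{1, (1 − p₀)/p₁} = 0.44514 / 0.73894 ≈ 0.6024

0.249 ≤ PN ≤ 0.602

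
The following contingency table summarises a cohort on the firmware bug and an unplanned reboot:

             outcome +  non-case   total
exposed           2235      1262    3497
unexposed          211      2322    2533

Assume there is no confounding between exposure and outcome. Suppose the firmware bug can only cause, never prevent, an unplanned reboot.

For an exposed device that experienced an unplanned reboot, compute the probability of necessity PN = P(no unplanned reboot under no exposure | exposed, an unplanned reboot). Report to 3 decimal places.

PN ≈ 0.870

p₁ = P(outcome | exposed) = 2235/3497 = 0.63912
p₀ = P(outcome | unexposed) = 211/2533 = 0.0833
Under exogeneity and monotonicity, PN = (p₁ − p₀)/p₁.
PN = (0.63912 − 0.0833) / 0.63912 ≈ 0.8697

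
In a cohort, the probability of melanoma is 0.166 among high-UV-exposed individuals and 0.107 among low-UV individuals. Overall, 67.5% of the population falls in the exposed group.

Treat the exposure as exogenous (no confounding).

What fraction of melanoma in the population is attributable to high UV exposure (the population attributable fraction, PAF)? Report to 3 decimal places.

PAF ≈ 0.271

Let p₁ = 0.166, p₀ = 0.107.
Overall risk P(Y=1) = π·p₁ + (1−π)·p₀ = 0.675×0.166 + 0.325×0.107 = 0.14683.
Under exogeneity, PAF = [P(Y=1) − p₀] / P(Y=1).
PAF = (0.14683 − 0.107) / 0.14683 ≈ 0.2712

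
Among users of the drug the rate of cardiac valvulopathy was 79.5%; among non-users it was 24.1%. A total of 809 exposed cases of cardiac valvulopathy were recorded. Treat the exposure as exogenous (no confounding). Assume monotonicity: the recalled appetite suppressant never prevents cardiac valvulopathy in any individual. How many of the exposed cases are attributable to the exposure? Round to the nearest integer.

about 564 cases

p₁ = 0.795, p₀ = 0.241.
PN = (p₁ − p₀)/p₁ = (0.795 − 0.241) / 0.795 ≈ 0.69686.
Attributable cases ≈ PN × (exposed cases) = 0.69686 × 809 ≈ 563.76.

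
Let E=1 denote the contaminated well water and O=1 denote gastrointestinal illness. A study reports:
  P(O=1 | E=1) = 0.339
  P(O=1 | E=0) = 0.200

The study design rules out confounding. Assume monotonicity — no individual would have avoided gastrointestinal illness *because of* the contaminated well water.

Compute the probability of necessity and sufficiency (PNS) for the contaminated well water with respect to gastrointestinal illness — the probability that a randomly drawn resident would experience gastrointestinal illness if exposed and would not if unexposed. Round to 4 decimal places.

PNS ≈ 0.1390

Let p₁ = 0.339, p₀ = 0.2.
Under exogeneity and monotonicity, PNS = p₁ − p₀.
PNS = 0.339 − 0.2 = 0.139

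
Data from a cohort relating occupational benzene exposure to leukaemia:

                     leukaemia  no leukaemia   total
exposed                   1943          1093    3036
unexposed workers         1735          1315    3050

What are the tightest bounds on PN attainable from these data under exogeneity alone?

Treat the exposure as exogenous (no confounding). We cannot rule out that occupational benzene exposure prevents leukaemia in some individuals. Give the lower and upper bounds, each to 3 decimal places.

p₁ = P(outcome | exposed) = 1943/3036 = 0.63999
p₀ = P(outcome | unexposed) = 1735/3050 = 0.56885
Under exogeneity alone the bounds on PN are max{0,(p₁−p₀)/p₁} ≤ PN ≤ min{1,(1−p₀)/p₁}.
  lower = (p₁ − p₀)/p₁ = 0.071134 / 0.63999 ≈ 0.1111
  upper = min{1, (1 − p₀)/p₁} = 0.43115 / 0.63999 ≈ 0.6737

0.111 ≤ PN ≤ 0.674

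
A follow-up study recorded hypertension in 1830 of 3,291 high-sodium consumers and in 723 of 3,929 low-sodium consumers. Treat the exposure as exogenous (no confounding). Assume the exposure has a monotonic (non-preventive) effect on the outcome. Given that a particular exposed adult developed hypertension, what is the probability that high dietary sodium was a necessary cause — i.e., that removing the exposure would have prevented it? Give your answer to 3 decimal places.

p₁ = P(outcome | exposed) = 1830/3291 = 0.55606
p₀ = P(outcome | unexposed) = 723/3929 = 0.18402
Under exogeneity and monotonicity, PN = (p₁ − p₀) / p₁.
PN = (0.55606 − 0.18402) / 0.55606 = 0.37205 / 0.55606 ≈ 0.6691

PN ≈ 0.669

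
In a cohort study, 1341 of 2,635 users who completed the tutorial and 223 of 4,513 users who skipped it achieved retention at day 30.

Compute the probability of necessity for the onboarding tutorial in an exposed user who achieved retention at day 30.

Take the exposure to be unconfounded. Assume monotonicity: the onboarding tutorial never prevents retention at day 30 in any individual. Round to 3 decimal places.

p₁ = P(outcome | exposed) = 1341/2635 = 0.50892
p₀ = P(outcome | unexposed) = 223/4513 = 0.049413
Under exogeneity and monotonicity, PN = (p₁ − p₀) / p₁.
PN = (0.50892 − 0.049413) / 0.50892 = 0.45951 / 0.50892 ≈ 0.9029

PN ≈ 0.903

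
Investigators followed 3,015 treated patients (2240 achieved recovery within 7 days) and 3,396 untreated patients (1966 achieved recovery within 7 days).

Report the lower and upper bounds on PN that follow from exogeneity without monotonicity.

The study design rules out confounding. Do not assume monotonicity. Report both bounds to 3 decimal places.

p₁ = P(outcome | exposed) = 2240/3015 = 0.74295
p₀ = P(outcome | unexposed) = 1966/3396 = 0.57892
Under exogeneity alone the bounds on PN are max{0,(p₁−p₀)/p₁} ≤ PN ≤ min{1,(1−p₀)/p₁}.
  lower = (p₁ − p₀)/p₁ = 0.16404 / 0.74295 ≈ 0.2208
  upper = min{1, (1 − p₀)/p₁} = 0.42108 / 0.74295 ≈ 0.5668

0.221 ≤ PN ≤ 0.567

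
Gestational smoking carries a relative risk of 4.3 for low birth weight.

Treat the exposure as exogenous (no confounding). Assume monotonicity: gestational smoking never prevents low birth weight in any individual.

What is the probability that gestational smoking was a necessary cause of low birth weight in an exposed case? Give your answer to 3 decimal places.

PN ≈ 0.767

Under exogeneity and monotonicity, PN = (RR − 1) / RR = 1 − 1/RR.
PN = (4.3 − 1) / 4.3 = 3.3 / 4.3 ≈ 0.7674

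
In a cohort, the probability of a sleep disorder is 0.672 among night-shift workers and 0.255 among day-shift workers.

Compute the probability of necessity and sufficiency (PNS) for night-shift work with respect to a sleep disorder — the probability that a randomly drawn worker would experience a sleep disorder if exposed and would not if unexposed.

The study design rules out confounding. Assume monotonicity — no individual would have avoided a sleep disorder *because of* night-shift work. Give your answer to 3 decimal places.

PNS ≈ 0.417

Let p₁ = 0.672, p₀ = 0.255.
Under exogeneity and monotonicity, PNS = p₁ − p₀.
PNS = 0.672 − 0.255 = 0.417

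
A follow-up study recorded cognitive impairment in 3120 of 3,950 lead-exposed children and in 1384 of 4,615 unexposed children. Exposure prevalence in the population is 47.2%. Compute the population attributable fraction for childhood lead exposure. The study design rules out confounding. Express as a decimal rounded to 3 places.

p₁ = P(outcome | exposed) = 3120/3950 = 0.78987
p₀ = P(outcome | unexposed) = 1384/4615 = 0.29989
Overall risk P(Y=1) = π·p₁ + (1−π)·p₀ = 0.472×0.78987 + 0.528×0.29989 = 0.53116.
Under exogeneity, PAF = [P(Y=1) − p₀] / P(Y=1).
PAF = (0.53116 − 0.29989) / 0.53116 ≈ 0.4354

PAF ≈ 0.435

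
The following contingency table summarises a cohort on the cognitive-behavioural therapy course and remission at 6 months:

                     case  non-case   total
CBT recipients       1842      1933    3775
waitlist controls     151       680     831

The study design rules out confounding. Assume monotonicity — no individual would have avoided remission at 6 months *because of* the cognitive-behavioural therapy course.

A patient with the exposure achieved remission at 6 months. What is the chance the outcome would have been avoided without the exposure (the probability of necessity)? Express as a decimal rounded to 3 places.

p₁ = P(outcome | exposed) = 1842/3775 = 0.48795
p₀ = P(outcome | unexposed) = 151/831 = 0.18171
Under exogeneity and monotonicity, PN = (p₁ − p₀) / p₁.
PN = (0.48795 − 0.18171) / 0.48795 = 0.30624 / 0.48795 ≈ 0.6276

PN ≈ 0.628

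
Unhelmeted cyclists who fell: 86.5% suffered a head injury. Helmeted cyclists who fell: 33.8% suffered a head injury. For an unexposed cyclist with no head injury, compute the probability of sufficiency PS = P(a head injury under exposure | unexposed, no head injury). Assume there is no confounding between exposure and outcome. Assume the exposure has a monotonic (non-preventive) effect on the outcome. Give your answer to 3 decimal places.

PS ≈ 0.796

p₁ = 0.865, p₀ = 0.338.
Under exogeneity and monotonicity, PS = (p₁ − p₀) / (1 − p₀).
PS = (0.865 − 0.338) / (1 − 0.338) = 0.527 / 0.662 ≈ 0.7961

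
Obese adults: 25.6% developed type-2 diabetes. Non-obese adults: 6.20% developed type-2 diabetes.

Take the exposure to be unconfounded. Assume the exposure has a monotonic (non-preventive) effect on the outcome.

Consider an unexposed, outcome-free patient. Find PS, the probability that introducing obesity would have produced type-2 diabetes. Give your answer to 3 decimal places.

PS ≈ 0.207

p₁ = 0.256, p₀ = 0.062.
Under exogeneity and monotonicity, PS = (p₁ − p₀) / (1 − p₀).
PS = (0.256 − 0.062) / (1 − 0.062) = 0.194 / 0.938 ≈ 0.2068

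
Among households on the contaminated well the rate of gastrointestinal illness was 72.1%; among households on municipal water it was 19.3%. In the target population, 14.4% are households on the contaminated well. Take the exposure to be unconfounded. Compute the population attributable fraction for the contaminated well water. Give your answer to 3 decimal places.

PAF ≈ 0.283

p₁ = 0.721, p₀ = 0.193.
Overall risk P(Y=1) = π·p₁ + (1−π)·p₀ = 0.144×0.721 + 0.856×0.193 = 0.26903.
Under exogeneity, PAF = [P(Y=1) − p₀] / P(Y=1).
PAF = (0.26903 − 0.193) / 0.26903 ≈ 0.2826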